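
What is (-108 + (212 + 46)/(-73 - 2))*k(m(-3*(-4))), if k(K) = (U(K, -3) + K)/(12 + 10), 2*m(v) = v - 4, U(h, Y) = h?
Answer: -11144/275 ≈ -40.524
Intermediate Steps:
m(v) = -2 + v/2 (m(v) = (v - 4)/2 = (-4 + v)/2 = -2 + v/2)
k(K) = K/11 (k(K) = (K + K)/(12 + 10) = (2*K)/22 = (2*K)*(1/22) = K/11)
(-108 + (212 + 46)/(-73 - 2))*k(m(-3*(-4))) = (-108 + (212 + 46)/(-73 - 2))*((-2 + (-3*(-4))/2)/11) = (-108 + 258/(-75))*((-2 + (½)*12)/11) = (-108 + 258*(-1/75))*((-2 + 6)/11) = (-108 - 86/25)*((1/11)*4) = -2786/25*4/11 = -11144/275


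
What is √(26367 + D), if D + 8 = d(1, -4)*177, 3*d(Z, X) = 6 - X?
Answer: √26949 ≈ 164.16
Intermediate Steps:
d(Z, X) = 2 - X/3 (d(Z, X) = (6 - X)/3 = 2 - X/3)
D = 582 (D = -8 + (2 - ⅓*(-4))*177 = -8 + (2 + 4/3)*177 = -8 + (10/3)*177 = -8 + 590 = 582)
√(26367 + D) = √(26367 + 582) = √26949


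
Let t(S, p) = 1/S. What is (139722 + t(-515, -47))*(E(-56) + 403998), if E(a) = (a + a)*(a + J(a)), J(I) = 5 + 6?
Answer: 29433077420502/515 ≈ 5.7152e+10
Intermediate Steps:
J(I) = 11
E(a) = 2*a*(11 + a) (E(a) = (a + a)*(a + 11) = (2*a)*(11 + a) = 2*a*(11 + a))
(139722 + t(-515, -47))*(E(-56) + 403998) = (139722 + 1/(-515))*(2*(-56)*(11 - 56) + 403998) = (139722 - 1/515)*(2*(-56)*(-45) + 403998) = 71956829*(5040 + 403998)/515 = (71956829/515)*409038 = 29433077420502/515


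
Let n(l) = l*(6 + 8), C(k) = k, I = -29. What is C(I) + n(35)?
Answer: 461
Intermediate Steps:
n(l) = 14*l (n(l) = l*14 = 14*l)
C(I) + n(35) = -29 + 14*35 = -29 + 490 = 461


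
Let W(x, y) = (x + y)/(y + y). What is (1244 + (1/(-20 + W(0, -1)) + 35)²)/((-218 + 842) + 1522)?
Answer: 3749893/3264066 ≈ 1.1488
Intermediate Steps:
W(x, y) = (x + y)/(2*y) (W(x, y) = (x + y)/((2*y)) = (x + y)*(1/(2*y)) = (x + y)/(2*y))
(1244 + (1/(-20 + W(0, -1)) + 35)²)/((-218 + 842) + 1522) = (1244 + (1/(-20 + (½)*(0 - 1)/(-1)) + 35)²)/((-218 + 842) + 1522) = (1244 + (1/(-20 + (½)*(-1)*(-1)) + 35)²)/(624 + 1522) = (1244 + (1/(-20 + ½) + 35)²)/2146 = (1244 + (1/(-39/2) + 35)²)*(1/2146) = (1244 + (-2/39 + 35)²)*(1/2146) = (1244 + (1363/39)²)*(1/2146) = (1244 + 1857769/1521)*(1/2146) = (3749893/1521)*(1/2146) = 3749893/3264066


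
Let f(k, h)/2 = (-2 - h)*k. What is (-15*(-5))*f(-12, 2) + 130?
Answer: 7330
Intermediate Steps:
f(k, h) = 2*k*(-2 - h) (f(k, h) = 2*((-2 - h)*k) = 2*(k*(-2 - h)) = 2*k*(-2 - h))
(-15*(-5))*f(-12, 2) + 130 = (-15*(-5))*(-2*(-12)*(2 + 2)) + 130 = 75*(-2*(-12)*4) + 130 = 75*96 + 130 = 7200 + 130 = 7330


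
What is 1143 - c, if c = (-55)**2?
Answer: -1882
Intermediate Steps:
c = 3025
1143 - c = 1143 - 1*3025 = 1143 - 3025 = -1882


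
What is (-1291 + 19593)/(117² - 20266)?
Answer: -18302/6577 ≈ -2.7827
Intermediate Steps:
(-1291 + 19593)/(117² - 20266) = 18302/(13689 - 20266) = 18302/(-6577) = 18302*(-1/6577) = -18302/6577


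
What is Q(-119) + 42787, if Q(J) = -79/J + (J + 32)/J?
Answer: 5091819/119 ≈ 42788.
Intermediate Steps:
Q(J) = -79/J + (32 + J)/J
Q(-119) + 42787 = (-47 - 119)/(-119) + 42787 = -1/119*(-166) + 42787 = 166/119 + 42787 = 5091819/119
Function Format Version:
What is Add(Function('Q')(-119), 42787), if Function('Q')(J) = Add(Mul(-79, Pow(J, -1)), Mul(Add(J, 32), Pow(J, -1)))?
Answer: Rational(5091819, 119) ≈ 42788.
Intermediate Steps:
Function('Q')(J) = Add(Mul(-79, Pow(J, -1)), Mul(Pow(J, -1), Add(32, J))) (Function('Q')(J) = Add(Mul(-79, Pow(J, -1)), Mul(Add(32, J), Pow(J, -1))) = Add(Mul(-79, Pow(J, -1)), Mul(Pow(J, -1), Add(32, J))))
Add(Function('Q')(-119), 42787) = Add(Mul(Pow(-119, -1), Add(-47, -119)), 42787) = Add(Mul(Rational(-1, 119), -166), 42787) = Add(Rational(166, 119), 42787) = Rational(5091819, 119)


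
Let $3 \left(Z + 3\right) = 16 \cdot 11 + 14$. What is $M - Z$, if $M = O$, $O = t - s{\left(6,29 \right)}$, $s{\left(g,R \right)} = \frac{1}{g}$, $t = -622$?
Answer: $- \frac{1365}{2} \approx -682.5$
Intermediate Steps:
$O = - \frac{3733}{6}$ ($O = -622 - \frac{1}{6} = - \frac{3733}{6} \approx -622.17$)
$M = - \frac{3733}{6} \approx -622.17$
$Z = \frac{181}{3}$ ($Z = -3 + \frac{16 \cdot 11 + 14}{3} = -3 + \frac{176 + 14}{3} = -3 + \frac{1}{3} \cdot 190 = -3 + \frac{190}{3} = \frac{181}{3} \approx 60.333$)
$M - Z = - \frac{3733}{6} - \frac{181}{3} = - \frac{1365}{2}$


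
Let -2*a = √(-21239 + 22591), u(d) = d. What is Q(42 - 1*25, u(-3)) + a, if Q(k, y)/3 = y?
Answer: -9 - 13*√2 ≈ -27.385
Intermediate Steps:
a = -13*√2 (a = -√(-21239 + 22591)/2 = -13*√2 ≈ -18.385)
Q(k, y) = 3*y
Q(42 - 1*25, u(-3)) + a = 3*(-3) - 13*√2 = -9 - 13*√2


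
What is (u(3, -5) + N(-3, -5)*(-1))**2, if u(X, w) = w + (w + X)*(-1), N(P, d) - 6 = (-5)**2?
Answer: 1156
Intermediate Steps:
N(P, d) = 31 (N(P, d) = 6 + (-5)**2 = 6 + 25 = 31)
u(X, w) = -X (u(X, w) = w + (X + w)*(-1) = w + (-X - w) = -X)
(u(3, -5) + N(-3, -5)*(-1))**2 = (-1*3 + 31*(-1))**2 = (-3 - 31)**2 = (-34)**2 = 1156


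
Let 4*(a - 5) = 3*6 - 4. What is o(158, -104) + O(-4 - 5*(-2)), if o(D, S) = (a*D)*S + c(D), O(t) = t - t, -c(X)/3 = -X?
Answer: -139198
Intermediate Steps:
c(X) = 3*X (c(X) = -(-3)*X = 3*X)
a = 17/2 (a = 5 + (3*6 - 4)/4 = 5 + (18 - 4)/4 = 5 + (¼)*14 = 5 + 7/2 = 17/2 ≈ 8.5000)
O(t) = 0
o(D, S) = 3*D + 17*D*S/2 (o(D, S) = (17*D/2)*S + 3*D = 17*D*S/2 + 3*D = 3*D + 17*D*S/2)
o(158, -104) + O(-4 - 5*(-2)) = (½)*158*(6 + 17*(-104)) + 0 = (½)*158*(6 - 1768) + 0 = (½)*158*(-1762) + 0 = -139198 + 0 = -139198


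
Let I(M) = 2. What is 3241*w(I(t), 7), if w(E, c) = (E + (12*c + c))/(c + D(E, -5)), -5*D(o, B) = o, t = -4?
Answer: 502355/11 ≈ 45669.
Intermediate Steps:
D(o, B) = -o/5
w(E, c) = (E + 13*c)/(c - E/5) (w(E, c) = (E + (12*c + c))/(c - E/5) = (E + 13*c)/(c - E/5))
3241*w(I(t), 7) = 3241*(5*(2 + 13*7)/(-1*2 + 5*7)) = 3241*(5*(2 + 91)/(-2 + 35)) = 3241*(5*93/33) = 3241*(5*(1/33)*93) = 3241*(155/11) = 502355/11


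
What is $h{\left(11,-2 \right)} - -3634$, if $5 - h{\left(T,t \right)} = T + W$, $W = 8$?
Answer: $3620$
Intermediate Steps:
$h{\left(T,t \right)} = -3 - T$ ($h{\left(T,t \right)} = 5 - \left(T + 8\right) = 5 - \left(8 + T\right) = -3 - T$)
$h{\left(11,-2 \right)} - -3634 = \left(-3 - 11\right) - -3634 = \left(-3 - 11\right) + 3634 = -14 + 3634 = 3620$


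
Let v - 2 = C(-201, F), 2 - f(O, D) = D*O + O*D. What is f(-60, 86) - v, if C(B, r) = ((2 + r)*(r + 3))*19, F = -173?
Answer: -542010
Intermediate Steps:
f(O, D) = 2 - 2*D*O (f(O, D) = 2 - (D*O + O*D) = 2 - (D*O + D*O) = 2 - 2*D*O)
C(B, r) = 19*(2 + r)*(3 + r) (C(B, r) = ((2 + r)*(3 + r))*19 = 19*(2 + r)*(3 + r))
v = 552332 (v = 2 + (114 + 19*(-173)**2 + 95*(-173)) = 2 + (114 + 19*29929 - 16435) = 2 + (114 + 568651 - 16435) = 2 + 552330 = 552332)
f(-60, 86) - v = (2 - 2*86*(-60)) - 1*552332 = (2 + 10320) - 552332 = 10322 - 552332 = -542010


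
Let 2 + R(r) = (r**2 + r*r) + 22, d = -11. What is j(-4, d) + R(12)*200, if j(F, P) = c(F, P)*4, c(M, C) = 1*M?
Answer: 61584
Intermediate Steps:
c(M, C) = M
R(r) = 20 + 2*r**2 (R(r) = -2 + ((r**2 + r*r) + 22) = -2 + ((r**2 + r**2) + 22) = -2 + (2*r**2 + 22) = -2 + (22 + 2*r**2) = 20 + 2*r**2)
j(F, P) = 4*F (j(F, P) = F*4 = 4*F)
j(-4, d) + R(12)*200 = 4*(-4) + (20 + 2*12**2)*200 = -16 + (20 + 2*144)*200 = -16 + (20 + 288)*200 = -16 + 308*200 = -16 + 61600 = 61584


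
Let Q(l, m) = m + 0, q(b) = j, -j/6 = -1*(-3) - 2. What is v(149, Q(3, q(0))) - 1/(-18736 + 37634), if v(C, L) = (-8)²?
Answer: 1209471/18898 ≈ 64.000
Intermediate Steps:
j = -6 (j = -6*(-1*(-3) - 2) = -6*(3 - 2) = -6*1 = -6)
q(b) = -6
Q(l, m) = m
v(C, L) = 64
v(149, Q(3, q(0))) - 1/(-18736 + 37634) = 64 - 1/(-18736 + 37634) = 64 - 1/18898 = 1209471/18898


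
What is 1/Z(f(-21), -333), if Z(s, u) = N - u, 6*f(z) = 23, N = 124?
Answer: 1/457 ≈ 0.0021882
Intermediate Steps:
f(z) = 23/6 (f(z) = (⅙)*23 = 23/6)
Z(s, u) = 124 - u
1/Z(f(-21), -333) = 1/(124 - 1*(-333)) = 1/(124 + 333) = 1/457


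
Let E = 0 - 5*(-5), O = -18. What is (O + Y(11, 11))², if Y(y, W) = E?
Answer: 49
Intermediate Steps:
E = 25 (E = 0 + 25 = 25)
Y(y, W) = 25
(O + Y(11, 11))² = (-18 + 25)² = 7² = 49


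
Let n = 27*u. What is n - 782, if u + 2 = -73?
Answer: -2807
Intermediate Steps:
u = -75 (u = -2 - 73 = -75)
n = -2025 (n = 27*(-75) = -2025)
n - 782 = -2025 - 782 = -2807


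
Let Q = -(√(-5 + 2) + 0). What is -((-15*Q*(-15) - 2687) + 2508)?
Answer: 179 + 225*I*√3 ≈ 179.0 + 389.71*I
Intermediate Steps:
Q = -I*√3 (Q = -(√(-3) + 0) = -(I*√3 + 0) = -I*√3 ≈ -1.732*I)
-((-15*Q*(-15) - 2687) + 2508) = -((-(-15)*I*√3*(-15) - 2687) + 2508) = -(((15*I*√3)*(-15) - 2687) + 2508) = -((-225*I*√3 - 2687) + 2508) = -((-2687 - 225*I*√3) + 2508) = -(-179 - 225*I*√3) = 179 + 225*I*√3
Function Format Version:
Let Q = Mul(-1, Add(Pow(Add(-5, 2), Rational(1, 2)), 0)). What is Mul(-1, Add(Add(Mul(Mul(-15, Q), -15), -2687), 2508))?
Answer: Add(179, Mul(225, I, Pow(3, Rational(1, 2)))) ≈ Add(179.00, Mul(389.71, I))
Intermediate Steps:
Q = Mul(-1, I, Pow(3, Rational(1, 2))) (Q = Mul(-1, Add(Pow(-3, Rational(1, 2)), 0)) = Mul(-1, Add(Mul(I, Pow(3, Rational(1, 2))), 0)) = Mul(-1, Mul(I, Pow(3, Rational(1, 2)))) = Mul(-1, I, Pow(3, Rational(1, 2))) ≈ Mul(-1.7320, I))
Mul(-1, Add(Add(Mul(Mul(-15, Q), -15), -2687), 2508)) = Mul(-1, Add(Add(Mul(Mul(-15, Mul(-1, I, Pow(3, Rational(1, 2)))), -15), -2687), 2508)) = Mul(-1, Add(Add(Mul(Mul(15, I, Pow(3, Rational(1, 2))), -15), -2687), 2508)) = Mul(-1, Add(Add(Mul(-225, I, Pow(3, Rational(1, 2))), -2687), 2508)) = Mul(-1, Add(Add(-2687, Mul(-225, I, Pow(3, Rational(1, 2)))), 2508)) = Mul(-1, Add(-179, Mul(-225, I, Pow(3, Rational(1, 2))))) = Add(179, Mul(225, I, Pow(3, Rational(1, 2))))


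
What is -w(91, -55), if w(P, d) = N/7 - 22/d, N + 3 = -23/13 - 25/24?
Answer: 671/1560 ≈ 0.43013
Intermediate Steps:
N = -1813/312 (N = -3 + (-23/13 - 25/24) = -3 - 877/312 = -1813/312 ≈ -5.8109)
w(P, d) = -259/312 - 22/d (w(P, d) = -1813/312/7 - 22/d = -1813/312*⅐ - 22/d = -259/312 - 22/d)
-w(91, -55) = -(-259/312 - 22/(-55)) = -(-259/312 - 22*(-1/55)) = -(-259/312 + ⅖) = -1*(-671/1560) = 671/1560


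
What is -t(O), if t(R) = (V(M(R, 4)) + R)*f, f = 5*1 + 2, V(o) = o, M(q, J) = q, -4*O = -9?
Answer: -63/2 ≈ -31.500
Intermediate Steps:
O = 9/4 (O = -1/4*(-9) = 9/4 ≈ 2.2500)
f = 7 (f = 5 + 2 = 7)
t(R) = 14*R (t(R) = (R + R)*7 = (2*R)*7 = 14*R)
-t(O) = -14*9/4 = -1*63/2 = -63/2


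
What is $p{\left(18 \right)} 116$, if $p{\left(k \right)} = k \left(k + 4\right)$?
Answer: $45936$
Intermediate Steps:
$p{\left(k \right)} = k \left(4 + k\right)$
$p{\left(18 \right)} 116 = 18 \left(4 + 18\right) 116 = 18 \cdot 22 \cdot 116 = 396 \cdot 116 = 45936$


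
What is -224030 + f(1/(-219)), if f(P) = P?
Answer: -49062571/219 ≈ -2.2403e+5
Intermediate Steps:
-224030 + f(1/(-219)) = -224030 + 1/(-219) = -224030 - 1/219 = -49062571/219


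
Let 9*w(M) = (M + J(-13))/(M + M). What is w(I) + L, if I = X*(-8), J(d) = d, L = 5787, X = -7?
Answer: 5833339/1008 ≈ 5787.0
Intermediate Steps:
I = 56 (I = -7*(-8) = 56)
w(M) = (-13 + M)/(18*M) (w(M) = ((M - 13)/(M + M))/9 = ((-13 + M)/((2*M)))/9 = ((-13 + M)*(1/(2*M)))/9 = ((-13 + M)/(2*M))/9 = (-13 + M)/(18*M))
w(I) + L = (1/18)*(-13 + 56)/56 + 5787 = (1/18)*(1/56)*43 + 5787 = 43/1008 + 5787 = 5833339/1008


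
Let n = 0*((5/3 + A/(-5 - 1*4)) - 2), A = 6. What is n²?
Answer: 0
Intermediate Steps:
n = 0 (n = 0*((5/3 + 6/(-5 - 1*4)) - 2) = 0*((5*(⅓) + 6/(-5 - 4)) - 2) = 0*((5/3 + 6/(-9)) - 2) = 0*((5/3 + 6*(-⅑)) - 2) = 0*((5/3 - ⅔) - 2) = 0*(1 - 2) = 0*(-1) = 0)
n² = 0² = 0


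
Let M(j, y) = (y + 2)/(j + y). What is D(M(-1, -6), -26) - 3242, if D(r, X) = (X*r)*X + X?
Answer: -20172/7 ≈ -2881.7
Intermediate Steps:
M(j, y) = (2 + y)/(j + y)
D(r, X) = X + r*X**2 (D(r, X) = r*X**2 + X = X + r*X**2)
D(M(-1, -6), -26) - 3242 = -26*(1 - 26*(2 - 6)/(-1 - 6)) - 3242 = -26*(1 - 26*(-4)/(-7)) - 3242 = -26*(1 - (-26)*(-4)/7) - 3242 = -26*(1 - 26*4/7) - 3242 = -26*(1 - 104/7) - 3242 = -26*(-97/7) - 3242 = 2522/7 - 3242 = -20172/7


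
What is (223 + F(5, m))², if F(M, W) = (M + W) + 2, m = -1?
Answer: 52441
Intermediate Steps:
F(M, W) = 2 + M + W
(223 + F(5, m))² = (223 + (2 + 5 - 1))² = (223 + 6)² = 229² = 52441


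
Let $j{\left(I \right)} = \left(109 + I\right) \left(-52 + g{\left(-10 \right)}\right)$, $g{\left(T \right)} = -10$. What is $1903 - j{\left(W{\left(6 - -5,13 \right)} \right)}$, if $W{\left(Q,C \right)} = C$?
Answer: $9467$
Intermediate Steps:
$j{\left(I \right)} = -6758 - 62 I$ ($j{\left(I \right)} = \left(109 + I\right) \left(-52 - 10\right) = \left(109 + I\right) \left(-62\right) = -6758 - 62 I$)
$1903 - j{\left(W{\left(6 - -5,13 \right)} \right)} = 1903 - \left(-6758 - 806\right) = 1903 - -7564 = 1903 + 7564 = 9467$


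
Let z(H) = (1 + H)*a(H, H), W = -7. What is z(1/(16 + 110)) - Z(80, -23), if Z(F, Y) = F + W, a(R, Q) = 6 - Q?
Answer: -1063063/15876 ≈ -66.960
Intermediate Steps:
z(H) = (1 + H)*(6 - H)
Z(F, Y) = -7 + F (Z(F, Y) = F - 7 = -7 + F)
z(1/(16 + 110)) - Z(80, -23) = -(1 + 1/(16 + 110))*(-6 + 1/(16 + 110)) - (-7 + 80) = -(1 + 1/126)*(-6 + 1/126) - 1*73 = -(1 + 1/126)*(-6 + 1/126) - 73 = -1*127/126*(-755/126) - 73 = 95885/15876 - 73 = -1063063/15876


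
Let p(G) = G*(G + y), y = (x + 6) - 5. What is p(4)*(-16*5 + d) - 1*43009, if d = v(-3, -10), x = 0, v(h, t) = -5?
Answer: -44709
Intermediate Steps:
d = -5
y = 1 (y = (0 + 6) - 5 = 6 - 5 = 1)
p(G) = G*(1 + G) (p(G) = G*(G + 1) = G*(1 + G))
p(4)*(-16*5 + d) - 1*43009 = (4*(1 + 4))*(-16*5 - 5) - 1*43009 = (4*5)*(-80 - 5) - 43009 = 20*(-85) - 43009 = -1700 - 43009 = -44709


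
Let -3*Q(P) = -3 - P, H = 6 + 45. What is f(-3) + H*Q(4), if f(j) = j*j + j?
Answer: 125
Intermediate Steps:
H = 51
f(j) = j + j² (f(j) = j² + j = j + j²)
Q(P) = 1 + P/3 (Q(P) = -(-3 - P)/3 = 1 + P/3)
f(-3) + H*Q(4) = -3*(1 - 3) + 51*(1 + (⅓)*4) = -3*(-2) + 51*(1 + 4/3) = 6 + 51*(7/3) = 6 + 119 = 125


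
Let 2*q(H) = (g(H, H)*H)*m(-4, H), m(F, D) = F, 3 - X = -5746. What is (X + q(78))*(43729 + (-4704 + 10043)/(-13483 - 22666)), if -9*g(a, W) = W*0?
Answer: 9087756367218/36149 ≈ 2.5140e+8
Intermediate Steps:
X = 5749 (X = 3 - 1*(-5746) = 3 + 5746 = 5749)
g(a, W) = 0 (g(a, W) = -W*0/9 = -⅑*0 = 0)
q(H) = 0 (q(H) = ((0*H)*(-4))/2 = (0*(-4))/2 = (½)*0 = 0)
(X + q(78))*(43729 + (-4704 + 10043)/(-13483 - 22666)) = (5749 + 0)*(43729 + (-4704 + 10043)/(-13483 - 22666)) = 5749*(43729 + 5339/(-36149)) = 5749*(43729 + 5339*(-1/36149)) = 5749*(43729 - 5339/36149) = 5749*(1580754282/36149) = 9087756367218/36149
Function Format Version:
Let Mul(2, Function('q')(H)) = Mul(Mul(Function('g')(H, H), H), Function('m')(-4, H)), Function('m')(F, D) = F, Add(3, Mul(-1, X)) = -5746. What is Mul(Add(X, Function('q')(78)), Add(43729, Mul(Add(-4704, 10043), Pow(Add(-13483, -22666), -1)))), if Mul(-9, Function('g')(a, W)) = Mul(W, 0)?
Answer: Rational(9087756367218, 36149) ≈ 2.5140e+8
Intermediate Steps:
X = 5749 (X = Add(3, Mul(-1, -5746)) = Add(3, 5746) = 5749)
Function('g')(a, W) = 0 (Function('g')(a, W) = Mul(Rational(-1, 9), Mul(W, 0)) = Mul(Rational(-1, 9), 0) = 0)
Function('q')(H) = 0 (Function('q')(H) = Mul(Rational(1, 2), Mul(Mul(0, H), -4)) = Mul(Rational(1, 2), Mul(0, -4)) = Mul(Rational(1, 2), 0) = 0)
Mul(Add(X, Function('q')(78)), Add(43729, Mul(Add(-4704, 10043), Pow(Add(-13483, -22666), -1)))) = Mul(Add(5749, 0), Add(43729, Mul(Add(-4704, 10043), Pow(Add(-13483, -22666), -1)))) = Mul(5749, Add(43729, Mul(5339, Pow(-36149, -1)))) = Mul(5749, Add(43729, Mul(5339, Rational(-1, 36149)))) = Mul(5749, Add(43729, Rational(-5339, 36149))) = Mul(5749, Rational(1580754282, 36149)) = Rational(9087756367218, 36149)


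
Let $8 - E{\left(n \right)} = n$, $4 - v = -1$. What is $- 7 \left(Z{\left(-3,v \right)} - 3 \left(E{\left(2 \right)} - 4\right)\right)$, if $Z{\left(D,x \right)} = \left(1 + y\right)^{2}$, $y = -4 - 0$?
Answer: $-21$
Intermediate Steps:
$v = 5$ ($v = 4 - -1 = 4 + 1 = 5$)
$y = -4$ ($y = -4 + 0 = -4$)
$E{\left(n \right)} = 8 - n$
$Z{\left(D,x \right)} = 9$ ($Z{\left(D,x \right)} = \left(1 - 4\right)^{2} = \left(-3\right)^{2} = 9$)
$- 7 \left(Z{\left(-3,v \right)} - 3 \left(E{\left(2 \right)} - 4\right)\right) = - 7 \left(9 - 3 \left(\left(8 - 2\right) - 4\right)\right) = - 7 \left(9 - 3 \left(6 - 4\right)\right) = - 7 \left(9 - 6\right) = \left(-7\right) 3 = -21$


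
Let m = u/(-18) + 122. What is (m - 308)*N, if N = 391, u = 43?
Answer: -1325881/18 ≈ -73660.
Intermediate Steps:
m = 2153/18 (m = 43/(-18) + 122 = 43*(-1/18) + 122 = -43/18 + 122 = 2153/18 ≈ 119.61)
(m - 308)*N = (2153/18 - 308)*391 = -3391/18*391 = -1325881/18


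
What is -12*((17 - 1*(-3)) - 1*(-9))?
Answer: -348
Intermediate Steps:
-12*((17 - 1*(-3)) - 1*(-9)) = -12*((17 + 3) + 9) = -12*(20 + 9) = -12*29 = -348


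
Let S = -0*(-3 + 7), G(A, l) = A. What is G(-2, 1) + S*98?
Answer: -2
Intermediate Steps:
S = 0 (S = -0*4 = -1*0 = 0)
G(-2, 1) + S*98 = -2 + 0*98 = -2 + 0 = -2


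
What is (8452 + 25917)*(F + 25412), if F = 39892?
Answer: 2244433176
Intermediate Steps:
(8452 + 25917)*(F + 25412) = (8452 + 25917)*(39892 + 25412) = 34369*65304 = 2244433176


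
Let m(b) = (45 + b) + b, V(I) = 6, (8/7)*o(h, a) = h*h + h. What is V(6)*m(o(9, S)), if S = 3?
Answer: 1215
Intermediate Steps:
o(h, a) = 7*h/8 + 7*h²/8 (o(h, a) = 7*(h*h + h)/8 = 7*(h² + h)/8 = 7*(h + h²)/8 = 7*h/8 + 7*h²/8)
m(b) = 45 + 2*b
V(6)*m(o(9, S)) = 6*(45 + 2*((7/8)*9*(1 + 9))) = 6*(45 + 2*((7/8)*9*10)) = 6*(45 + 2*(315/4)) = 6*(45 + 315/2) = 6*(405/2) = 1215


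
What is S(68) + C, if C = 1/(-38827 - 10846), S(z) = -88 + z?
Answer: -993461/49673 ≈ -20.000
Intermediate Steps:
C = -1/49673 (C = 1/(-49673) = -1/49673 ≈ -2.0132e-5)
S(68) + C = (-88 + 68) - 1/49673 = -20 - 1/49673 = -993461/49673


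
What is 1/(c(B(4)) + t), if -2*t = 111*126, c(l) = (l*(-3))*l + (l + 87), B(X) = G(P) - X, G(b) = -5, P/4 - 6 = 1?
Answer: -1/7158 ≈ -0.00013970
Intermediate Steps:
P = 28 (P = 24 + 4*1 = 24 + 4 = 28)
B(X) = -5 - X
c(l) = 87 + l - 3*l² (c(l) = (-3*l)*l + (87 + l) = -3*l² + (87 + l) = 87 + l - 3*l²)
t = -6993 (t = -111*126/2 = -½*13986 = -6993)
1/(c(B(4)) + t) = 1/((87 + (-5 - 1*4) - 3*(-5 - 1*4)²) - 6993) = 1/((87 + (-5 - 4) - 3*(-5 - 4)²) - 6993) = 1/((87 - 9 - 3*(-9)²) - 6993) = 1/((87 - 9 - 3*81) - 6993) = 1/((87 - 9 - 243) - 6993) = 1/(-165 - 6993) = 1/(-7158) = -1/7158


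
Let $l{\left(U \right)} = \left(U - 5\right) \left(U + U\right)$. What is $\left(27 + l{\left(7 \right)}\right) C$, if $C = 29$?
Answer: $1595$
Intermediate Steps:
$l{\left(U \right)} = 2 U \left(-5 + U\right)$ ($l{\left(U \right)} = \left(-5 + U\right) 2 U = 2 U \left(-5 + U\right)$)
$\left(27 + l{\left(7 \right)}\right) C = \left(27 + 2 \cdot 7 \left(-5 + 7\right)\right) 29 = \left(27 + 2 \cdot 7 \cdot 2\right) 29 = \left(27 + 28\right) 29 = 55 \cdot 29 = 1595$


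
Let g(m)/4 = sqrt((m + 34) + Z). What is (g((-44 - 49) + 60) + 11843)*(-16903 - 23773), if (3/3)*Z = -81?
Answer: -481725868 - 650816*I*sqrt(5) ≈ -4.8173e+8 - 1.4553e+6*I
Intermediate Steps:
Z = -81
g(m) = 4*sqrt(-47 + m) (g(m) = 4*sqrt((m + 34) - 81) = 4*sqrt((34 + m) - 81) = 4*sqrt(-47 + m))
(g((-44 - 49) + 60) + 11843)*(-16903 - 23773) = (4*sqrt(-47 + ((-44 - 49) + 60)) + 11843)*(-16903 - 23773) = (4*sqrt(-47 + (-93 + 60)) + 11843)*(-40676) = (4*sqrt(-47 - 33) + 11843)*(-40676) = (4*sqrt(-80) + 11843)*(-40676) = (4*(4*I*sqrt(5)) + 11843)*(-40676) = (16*I*sqrt(5) + 11843)*(-40676) = (11843 + 16*I*sqrt(5))*(-40676) = -481725868 - 650816*I*sqrt(5)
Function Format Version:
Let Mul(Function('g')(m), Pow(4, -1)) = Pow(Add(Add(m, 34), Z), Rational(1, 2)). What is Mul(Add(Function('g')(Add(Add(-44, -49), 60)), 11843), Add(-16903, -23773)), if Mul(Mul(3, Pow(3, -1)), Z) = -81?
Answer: Add(-481725868, Mul(-650816, I, Pow(5, Rational(1, 2)))) ≈ Add(-4.8173e+8, Mul(-1.4553e+6, I))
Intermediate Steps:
Z = -81
Function('g')(m) = Mul(4, Pow(Add(-47, m), Rational(1, 2))) (Function('g')(m) = Mul(4, Pow(Add(Add(m, 34), -81), Rational(1, 2))) = Mul(4, Pow(Add(Add(34, m), -81), Rational(1, 2))) = Mul(4, Pow(Add(-47, m), Rational(1, 2))))
Mul(Add(Function('g')(Add(Add(-44, -49), 60)), 11843), Add(-16903, -23773)) = Mul(Add(Mul(4, Pow(Add(-47, Add(Add(-44, -49), 60)), Rational(1, 2))), 11843), Add(-16903, -23773)) = Mul(Add(Mul(4, Pow(Add(-47, Add(-93, 60)), Rational(1, 2))), 11843), -40676) = Mul(Add(Mul(4, Pow(Add(-47, -33), Rational(1, 2))), 11843), -40676) = Mul(Add(Mul(4, Pow(-80, Rational(1, 2))), 11843), -40676) = Mul(Add(Mul(4, Mul(4, I, Pow(5, Rational(1, 2)))), 11843), -40676) = Mul(Add(Mul(16, I, Pow(5, Rational(1, 2))), 11843), -40676) = Mul(Add(11843, Mul(16, I, Pow(5, Rational(1, 2)))), -40676) = Add(-481725868, Mul(-650816, I, Pow(5, Rational(1, 2))))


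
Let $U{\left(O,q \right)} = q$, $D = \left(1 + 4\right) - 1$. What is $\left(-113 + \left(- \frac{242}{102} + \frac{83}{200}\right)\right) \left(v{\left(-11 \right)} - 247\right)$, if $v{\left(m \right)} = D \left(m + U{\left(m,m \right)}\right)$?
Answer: $\frac{78561989}{2040} \approx 38511.0$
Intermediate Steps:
$D = 4$ ($D = 5 - 1 = 4$)
$v{\left(m \right)} = 8 m$ ($v{\left(m \right)} = 4 \left(m + m\right) = 4 \cdot 2 m = 8 m$)
$\left(-113 + \left(- \frac{242}{102} + \frac{83}{200}\right)\right) \left(v{\left(-11 \right)} - 247\right) = \left(-113 + \left(- \frac{242}{102} + \frac{83}{200}\right)\right) \left(8 \left(-11\right) - 247\right) = \left(-113 + \left(\left(-242\right) \frac{1}{102} + 83 \cdot \frac{1}{200}\right)\right) \left(-88 - 247\right) = \left(-113 + \left(- \frac{121}{51} + \frac{83}{200}\right)\right) \left(-335\right) = \left(-113 - \frac{19967}{10200}\right) \left(-335\right) = \left(- \frac{1172567}{10200}\right) \left(-335\right) = \frac{78561989}{2040}$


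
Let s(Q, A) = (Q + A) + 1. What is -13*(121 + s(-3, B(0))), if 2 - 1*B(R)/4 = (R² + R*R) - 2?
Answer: -1755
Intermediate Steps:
B(R) = 16 - 8*R² (B(R) = 8 - 4*((R² + R*R) - 2) = 8 - 4*((R² + R²) - 2) = 8 - 4*(2*R² - 2) = 8 - 4*(-2 + 2*R²) = 8 + (8 - 8*R²) = 16 - 8*R²)
s(Q, A) = 1 + A + Q (s(Q, A) = (A + Q) + 1 = 1 + A + Q)
-13*(121 + s(-3, B(0))) = -13*(121 + (1 + (16 - 8*0²) - 3)) = -13*(121 + (1 + (16 - 8*0) - 3)) = -13*(121 + (1 + (16 + 0) - 3)) = -13*(121 + (1 + 16 - 3)) = -13*(121 + 14) = -13*135 = -1755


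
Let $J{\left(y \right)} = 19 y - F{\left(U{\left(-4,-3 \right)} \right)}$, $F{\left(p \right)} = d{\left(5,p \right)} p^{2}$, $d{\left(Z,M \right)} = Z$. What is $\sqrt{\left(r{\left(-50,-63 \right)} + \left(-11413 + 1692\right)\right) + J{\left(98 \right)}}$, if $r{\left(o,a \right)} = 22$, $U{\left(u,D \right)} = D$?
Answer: $i \sqrt{7882} \approx 88.781 i$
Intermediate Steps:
$F{\left(p \right)} = 5 p^{2}$
$J{\left(y \right)} = -45 + 19 y$ ($J{\left(y \right)} = 19 y - 5 \left(-3\right)^{2} = 19 y - 5 \cdot 9 = 19 y - 45 = -45 + 19 y$)
$\sqrt{\left(r{\left(-50,-63 \right)} + \left(-11413 + 1692\right)\right) + J{\left(98 \right)}} = \sqrt{\left(22 + \left(-11413 + 1692\right)\right) + \left(-45 + 19 \cdot 98\right)} = \sqrt{\left(22 - 9721\right) + \left(-45 + 1862\right)} = \sqrt{-9699 + 1817} = \sqrt{-7882} = i \sqrt{7882}$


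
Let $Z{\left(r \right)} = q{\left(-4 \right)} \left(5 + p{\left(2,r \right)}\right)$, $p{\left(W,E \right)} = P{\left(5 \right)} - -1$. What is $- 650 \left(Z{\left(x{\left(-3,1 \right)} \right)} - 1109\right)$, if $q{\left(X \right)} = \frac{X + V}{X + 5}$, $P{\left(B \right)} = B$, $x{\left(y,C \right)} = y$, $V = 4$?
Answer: $720850$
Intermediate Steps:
$p{\left(W,E \right)} = 6$ ($p{\left(W,E \right)} = 5 - -1 = 5 + 1 = 6$)
$q{\left(X \right)} = \frac{4 + X}{5 + X}$ ($q{\left(X \right)} = \frac{X + 4}{X + 5} = \frac{4 + X}{5 + X}$)
$Z{\left(r \right)} = 0$ ($Z{\left(r \right)} = \frac{4 - 4}{5 - 4} \left(5 + 6\right) = 1^{-1} \cdot 0 \cdot 11 = 1 \cdot 0 \cdot 11 = 0 \cdot 11 = 0$)
$- 650 \left(Z{\left(x{\left(-3,1 \right)} \right)} - 1109\right) = - 650 \left(0 - 1109\right) = \left(-650\right) \left(-1109\right) = 720850$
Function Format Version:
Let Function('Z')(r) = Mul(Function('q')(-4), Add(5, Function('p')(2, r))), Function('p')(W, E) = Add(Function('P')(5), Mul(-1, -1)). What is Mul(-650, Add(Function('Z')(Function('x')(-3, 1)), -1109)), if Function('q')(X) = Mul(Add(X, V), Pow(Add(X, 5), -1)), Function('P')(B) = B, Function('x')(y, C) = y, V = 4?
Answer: 720850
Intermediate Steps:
Function('p')(W, E) = 6 (Function('p')(W, E) = Add(5, Mul(-1, -1)) = Add(5, 1) = 6)
Function('q')(X) = Mul(Pow(Add(5, X), -1), Add(4, X)) (Function('q')(X) = Mul(Add(X, 4), Pow(Add(X, 5), -1)) = Mul(Add(4, X), Pow(Add(5, X), -1)) = Mul(Pow(Add(5, X), -1), Add(4, X)))
Function('Z')(r) = 0 (Function('Z')(r) = Mul(Mul(Pow(Add(5, -4), -1), Add(4, -4)), Add(5, 6)) = Mul(Mul(Pow(1, -1), 0), 11) = Mul(Mul(1, 0), 11) = Mul(0, 11) = 0)
Mul(-650, Add(Function('Z')(Function('x')(-3, 1)), -1109)) = Mul(-650, Add(0, -1109)) = Mul(-650, -1109) = 720850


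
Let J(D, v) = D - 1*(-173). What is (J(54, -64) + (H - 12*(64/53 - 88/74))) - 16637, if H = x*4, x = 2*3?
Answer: -32133378/1961 ≈ -16386.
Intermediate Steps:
x = 6
J(D, v) = 173 + D (J(D, v) = D + 173 = 173 + D)
H = 24 (H = 6*4 = 24)
(J(54, -64) + (H - 12*(64/53 - 88/74))) - 16637 = ((173 + 54) + (24 - 12*(64/53 - 88/74))) - 16637 = (227 + (24 - 12*(64*(1/53) - 88*1/74))) - 16637 = (227 + (24 - 12*(64/53 - 44/37))) - 16637 = (227 + (24 - 12*36/1961)) - 16637 = (227 + (24 - 432/1961)) - 16637 = (227 + 46632/1961) - 16637 = 491779/1961 - 16637 = -32133378/1961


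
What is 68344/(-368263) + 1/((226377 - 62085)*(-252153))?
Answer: -2831267798248807/15255928436305788 ≈ -0.18558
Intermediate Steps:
68344/(-368263) + 1/((226377 - 62085)*(-252153)) = 68344*(-1/368263) - 1/252153/164292 = -68344/368263 + (1/164292)*(-1/252153) = -68344/368263 - 1/41426720676 = -2831267798248807/15255928436305788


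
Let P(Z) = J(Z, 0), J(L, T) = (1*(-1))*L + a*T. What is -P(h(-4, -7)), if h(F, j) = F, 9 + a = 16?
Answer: -4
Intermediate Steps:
a = 7 (a = -9 + 16 = 7)
J(L, T) = -L + 7*T (J(L, T) = (1*(-1))*L + 7*T = -L + 7*T)
P(Z) = -Z (P(Z) = -Z + 7*0 = -Z + 0 = -Z)
-P(h(-4, -7)) = -(-1)*(-4) = -1*4 = -4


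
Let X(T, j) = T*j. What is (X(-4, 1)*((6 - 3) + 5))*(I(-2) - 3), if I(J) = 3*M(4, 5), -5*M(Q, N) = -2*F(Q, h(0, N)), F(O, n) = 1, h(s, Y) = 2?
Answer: 288/5 ≈ 57.600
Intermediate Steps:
M(Q, N) = ⅖ (M(Q, N) = -(-2)/5 = -⅕*(-2) = ⅖)
I(J) = 6/5 (I(J) = 3*(⅖) = 6/5)
(X(-4, 1)*((6 - 3) + 5))*(I(-2) - 3) = ((-4*1)*((6 - 3) + 5))*(6/5 - 3) = -4*(3 + 5)*(-9/5) = -4*8*(-9/5) = -32*(-9/5) = 288/5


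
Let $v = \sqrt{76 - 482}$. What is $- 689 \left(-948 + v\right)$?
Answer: $653172 - 689 i \sqrt{406} \approx 6.5317 \cdot 10^{5} - 13883.0 i$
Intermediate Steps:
$v = i \sqrt{406}$ ($v = \sqrt{-406} = i \sqrt{406} \approx 20.149 i$)
$- 689 \left(-948 + v\right) = - 689 \left(-948 + i \sqrt{406}\right) = 653172 - 689 i \sqrt{406}$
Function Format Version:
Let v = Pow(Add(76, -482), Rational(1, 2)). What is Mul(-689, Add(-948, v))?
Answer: Add(653172, Mul(-689, I, Pow(406, Rational(1, 2)))) ≈ Add(6.5317e+5, Mul(-13883., I))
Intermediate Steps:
v = Mul(I, Pow(406, Rational(1, 2))) (v = Pow(-406, Rational(1, 2)) = Mul(I, Pow(406, Rational(1, 2))) ≈ Mul(20.149, I))
Mul(-689, Add(-948, v)) = Mul(-689, Add(-948, Mul(I, Pow(406, Rational(1, 2))))) = Add(653172, Mul(-689, I, Pow(406, Rational(1, 2))))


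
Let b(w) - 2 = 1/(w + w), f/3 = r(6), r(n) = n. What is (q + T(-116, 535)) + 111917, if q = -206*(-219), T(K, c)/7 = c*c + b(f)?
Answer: 77782327/36 ≈ 2.1606e+6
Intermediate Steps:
f = 18 (f = 3*6 = 18)
b(w) = 2 + 1/(2*w) (b(w) = 2 + 1/(w + w) = 2 + 1/(2*w))
T(K, c) = 511/36 + 7*c**2 (T(K, c) = 7*(c*c + (2 + (1/2)/18)) = 7*(c**2 + (2 + (1/2)*(1/18))) = 7*(c**2 + (2 + 1/36)) = 7*(c**2 + 73/36) = 7*(73/36 + c**2) = 511/36 + 7*c**2)
q = 45114
(q + T(-116, 535)) + 111917 = (45114 + (511/36 + 7*535**2)) + 111917 = (45114 + (511/36 + 7*286225)) + 111917 = (45114 + (511/36 + 2003575)) + 111917 = (45114 + 72129211/36) + 111917 = 73753315/36 + 111917 = 77782327/36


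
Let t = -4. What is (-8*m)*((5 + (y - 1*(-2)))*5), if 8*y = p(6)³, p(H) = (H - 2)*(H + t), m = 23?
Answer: -65320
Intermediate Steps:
p(H) = (-4 + H)*(-2 + H) (p(H) = (H - 2)*(H - 4) = (-2 + H)*(-4 + H) = (-4 + H)*(-2 + H))
y = 64 (y = (8 + 6² - 6*6)³/8 = (8 + 36 - 36)³/8 = (⅛)*8³ = (⅛)*512 = 64)
(-8*m)*((5 + (y - 1*(-2)))*5) = (-8*23)*((5 + (64 - 1*(-2)))*5) = -184*(5 + (64 + 2))*5 = -184*(5 + 66)*5 = -13064*5 = -184*355 = -65320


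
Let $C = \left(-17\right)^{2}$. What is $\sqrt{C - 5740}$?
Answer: $i \sqrt{5451} \approx 73.831 i$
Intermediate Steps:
$C = 289$
$\sqrt{C - 5740} = \sqrt{289 - 5740} = \sqrt{-5451} = i \sqrt{5451}$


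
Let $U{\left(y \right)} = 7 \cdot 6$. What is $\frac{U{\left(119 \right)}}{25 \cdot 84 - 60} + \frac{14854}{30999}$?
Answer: $\frac{5267353}{10539660} \approx 0.49976$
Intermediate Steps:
$U{\left(y \right)} = 42$
$\frac{U{\left(119 \right)}}{25 \cdot 84 - 60} + \frac{14854}{30999} = \frac{42}{25 \cdot 84 - 60} + \frac{14854}{30999} = \frac{42}{2100 - 60} + 14854 \cdot \frac{1}{30999} = \frac{42}{2040} + \frac{14854}{30999} = 42 \cdot \frac{1}{2040} + \frac{14854}{30999} = \frac{7}{340} + \frac{14854}{30999} = \frac{5267353}{10539660}$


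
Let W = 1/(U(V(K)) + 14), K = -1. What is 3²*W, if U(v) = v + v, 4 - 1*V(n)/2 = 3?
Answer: ½ ≈ 0.50000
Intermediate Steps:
V(n) = 2 (V(n) = 8 - 2*3 = 8 - 6 = 2)
U(v) = 2*v
W = 1/18 (W = 1/(2*2 + 14) = 1/(4 + 14) = 1/18 ≈ 0.055556)
3²*W = 3²*(1/18) = 9*(1/18) = ½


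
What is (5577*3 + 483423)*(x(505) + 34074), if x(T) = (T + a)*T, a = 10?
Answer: 147119798946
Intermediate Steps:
x(T) = T*(10 + T) (x(T) = (T + 10)*T = (10 + T)*T = T*(10 + T))
(5577*3 + 483423)*(x(505) + 34074) = (5577*3 + 483423)*(505*(10 + 505) + 34074) = (16731 + 483423)*(505*515 + 34074) = 500154*(260075 + 34074) = 500154*294149 = 147119798946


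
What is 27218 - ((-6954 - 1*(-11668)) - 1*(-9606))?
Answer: 12898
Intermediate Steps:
27218 - ((-6954 - 1*(-11668)) - 1*(-9606)) = 27218 - ((-6954 + 11668) + 9606) = 27218 - (4714 + 9606) = 27218 - 1*14320 = 27218 - 14320 = 12898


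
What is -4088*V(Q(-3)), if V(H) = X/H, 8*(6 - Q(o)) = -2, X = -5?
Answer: 16352/5 ≈ 3270.4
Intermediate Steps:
Q(o) = 25/4 (Q(o) = 6 - ⅛*(-2) = 6 + ¼ = 25/4)
V(H) = -5/H
-4088*V(Q(-3)) = -(-20440)/25/4 = -(-20440)*4/25 = -4088*(-⅘) = 16352/5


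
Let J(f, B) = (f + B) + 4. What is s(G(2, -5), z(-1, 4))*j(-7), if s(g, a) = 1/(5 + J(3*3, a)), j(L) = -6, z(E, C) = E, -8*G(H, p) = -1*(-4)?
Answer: -6/17 ≈ -0.35294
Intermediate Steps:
G(H, p) = -½ (G(H, p) = -(-1)*(-4)/8 = -⅛*4 = -½)
J(f, B) = 4 + B + f (J(f, B) = (B + f) + 4 = 4 + B + f)
s(g, a) = 1/(18 + a) (s(g, a) = 1/(5 + (4 + a + 3*3)) = 1/(5 + (4 + a + 9)) = 1/(5 + (13 + a)) = 1/(18 + a))
s(G(2, -5), z(-1, 4))*j(-7) = -6/(18 - 1) = -6/17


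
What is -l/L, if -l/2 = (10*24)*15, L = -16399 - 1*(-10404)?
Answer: -1440/1199 ≈ -1.2010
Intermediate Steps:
L = -5995 (L = -16399 + 10404 = -5995)
l = -7200 (l = -2*10*24*15 = -480*15 = -2*3600 = -7200)
-l/L = -(-7200)/(-5995) = -(-7200)*(-1)/5995 = -1*1440/1199 = -1440/1199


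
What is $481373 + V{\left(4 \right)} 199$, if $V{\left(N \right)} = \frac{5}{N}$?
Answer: $\frac{1926487}{4} \approx 4.8162 \cdot 10^{5}$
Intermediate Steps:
$481373 + V{\left(4 \right)} 199 = 481373 + \frac{5}{4} \cdot 199 = 481373 + \frac{995}{4} = \frac{1926487}{4}$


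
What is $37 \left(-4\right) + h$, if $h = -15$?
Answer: $-163$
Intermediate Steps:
$37 \left(-4\right) + h = 37 \left(-4\right) - 15 = -148 - 15 = -163$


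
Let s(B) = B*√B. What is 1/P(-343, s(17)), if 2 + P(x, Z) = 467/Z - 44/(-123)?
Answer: 122068398/3098998429 + 120109131*√17/3098998429 ≈ 0.19919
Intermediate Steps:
s(B) = B^(3/2)
P(x, Z) = -202/123 + 467/Z (P(x, Z) = -2 + (467/Z - 44/(-123)) = -2 + (467/Z - 44*(-1/123)) = -2 + (467/Z + 44/123) = -2 + (44/123 + 467/Z) = -202/123 + 467/Z)
1/P(-343, s(17)) = 1/(-202/123 + 467/(17^(3/2))) = 1/(-202/123 + 467/((17*√17))) = 1/(-202/123 + 467*(√17/289)) = 1/(-202/123 + 467*√17/289)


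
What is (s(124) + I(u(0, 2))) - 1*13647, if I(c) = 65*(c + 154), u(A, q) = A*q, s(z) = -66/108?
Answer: -65477/18 ≈ -3637.6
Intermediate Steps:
s(z) = -11/18 (s(z) = -66*1/108 = -11/18)
I(c) = 10010 + 65*c (I(c) = 65*(154 + c) = 10010 + 65*c)
(s(124) + I(u(0, 2))) - 1*13647 = (-11/18 + (10010 + 65*(0*2))) - 1*13647 = (-11/18 + (10010 + 65*0)) - 13647 = (-11/18 + (10010 + 0)) - 13647 = (-11/18 + 10010) - 13647 = 180169/18 - 13647 = -65477/18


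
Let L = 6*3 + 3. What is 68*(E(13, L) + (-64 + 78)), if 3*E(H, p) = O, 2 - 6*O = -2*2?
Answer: 2924/3 ≈ 974.67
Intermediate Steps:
O = 1 (O = 1/3 - (-1)*2/3 = 1/3 - 1/6*(-4) = 1/3 + 2/3 = 1)
L = 21 (L = 18 + 3 = 21)
E(H, p) = 1/3 (E(H, p) = (1/3)*1 = 1/3)
68*(E(13, L) + (-64 + 78)) = 68*(1/3 + (-64 + 78)) = 68*(1/3 + 14) = 68*(43/3) = 2924/3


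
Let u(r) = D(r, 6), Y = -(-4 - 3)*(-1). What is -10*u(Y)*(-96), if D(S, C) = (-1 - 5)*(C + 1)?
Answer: -40320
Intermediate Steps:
D(S, C) = -6 - 6*C (D(S, C) = -6*(1 + C) = -6 - 6*C)
Y = -7 (Y = -(-7)*(-1) = -1*7 = -7)
u(r) = -42 (u(r) = -6 - 6*6 = -6 - 36 = -42)
-10*u(Y)*(-96) = -10*(-42)*(-96) = 420*(-96) = -40320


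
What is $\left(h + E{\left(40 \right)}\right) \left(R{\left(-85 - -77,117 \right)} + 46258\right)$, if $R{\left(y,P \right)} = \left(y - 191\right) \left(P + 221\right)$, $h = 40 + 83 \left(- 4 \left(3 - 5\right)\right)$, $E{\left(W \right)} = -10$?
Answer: $-14576776$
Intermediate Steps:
$h = 704$ ($h = 40 + 83 \left(\left(-4\right) \left(-2\right)\right) = 40 + 83 \cdot 8 = 40 + 664 = 704$)
$R{\left(y,P \right)} = \left(-191 + y\right) \left(221 + P\right)$
$\left(h + E{\left(40 \right)}\right) \left(R{\left(-85 - -77,117 \right)} + 46258\right) = \left(704 - 10\right) \left(\left(-42211 - 22347 + 221 \left(-85 - -77\right) + 117 \left(-85 - -77\right)\right) + 46258\right) = 694 \left(\left(-42211 - 22347 + 221 \left(-85 + 77\right) + 117 \left(-85 + 77\right)\right) + 46258\right) = 694 \left(\left(-42211 - 22347 + 221 \left(-8\right) + 117 \left(-8\right)\right) + 46258\right) = 694 \left(\left(-42211 - 22347 - 1768 - 936\right) + 46258\right) = 694 \left(-67262 + 46258\right) = 694 \left(-21004\right) = -14576776$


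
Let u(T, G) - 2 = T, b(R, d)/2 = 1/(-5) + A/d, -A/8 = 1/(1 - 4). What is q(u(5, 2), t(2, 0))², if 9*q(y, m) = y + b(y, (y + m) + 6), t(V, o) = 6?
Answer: 3845521/6579225 ≈ 0.58449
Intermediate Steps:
A = 8/3 (A = -8/(1 - 4) = -8/(-3) = -8*(-⅓) = 8/3 ≈ 2.6667)
b(R, d) = -⅖ + 16/(3*d) (b(R, d) = 2*(1/(-5) + 8/(3*d)) = 2*(1*(-⅕) + 8/(3*d)) = 2*(-⅕ + 8/(3*d)) = -⅖ + 16/(3*d))
u(T, G) = 2 + T
q(y, m) = y/9 + 2*(22 - 3*m - 3*y)/(135*(6 + m + y)) (q(y, m) = (y + 2*(40 - 3*((y + m) + 6))/(15*((y + m) + 6)))/9 = (y + 2*(40 - 3*((m + y) + 6))/(15*((m + y) + 6)))/9 = (y + 2*(40 - 3*(6 + m + y))/(15*(6 + m + y)))/9 = (y + 2*(40 + (-18 - 3*m - 3*y))/(15*(6 + m + y)))/9 = (y + 2*(22 - 3*m - 3*y)/(15*(6 + m + y)))/9 = y/9 + 2*(22 - 3*m - 3*y)/(135*(6 + m + y)))
q(u(5, 2), t(2, 0))² = ((16/27 + (-2 + 5*(2 + 5))*(6 + 6 + (2 + 5))/45)/(6 + 6 + (2 + 5)))² = ((16/27 + (-2 + 5*7)*(6 + 6 + 7)/45)/(6 + 6 + 7))² = ((16/27 + (1/45)*(-2 + 35)*19)/19)² = ((16/27 + (1/45)*33*19)/19)² = ((16/27 + 209/15)/19)² = ((1/19)*(1961/135))² = (1961/2565)² = 3845521/6579225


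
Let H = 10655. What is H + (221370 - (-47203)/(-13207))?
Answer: 3064306972/13207 ≈ 2.3202e+5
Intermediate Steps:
H + (221370 - (-47203)/(-13207)) = 10655 + (221370 - (-47203)/(-13207)) = 10655 + (221370 - (-47203)*(-1)/13207) = 10655 + (221370 - 1*47203/13207) = 10655 + (221370 - 47203/13207) = 10655 + 2923586387/13207 = 3064306972/13207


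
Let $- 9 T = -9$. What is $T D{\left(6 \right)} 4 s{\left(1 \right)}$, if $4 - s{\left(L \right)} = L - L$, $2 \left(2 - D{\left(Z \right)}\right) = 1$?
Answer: $24$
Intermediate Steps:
$T = 1$ ($T = \left(- \frac{1}{9}\right) \left(-9\right) = 1$)
$D{\left(Z \right)} = \frac{3}{2}$ ($D{\left(Z \right)} = 2 - \frac{1}{2} = \frac{3}{2}$)
$s{\left(L \right)} = 4$ ($s{\left(L \right)} = 4 - \left(L - L\right) = 4 - 0 = 4 + 0 = 4$)
$T D{\left(6 \right)} 4 s{\left(1 \right)} = 1 \cdot \frac{3}{2} \cdot 4 \cdot 4 = 1 \cdot 6 \cdot 4 = 6 \cdot 4 = 24$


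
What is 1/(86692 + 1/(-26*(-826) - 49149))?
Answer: 27673/2399027715 ≈ 1.1535e-5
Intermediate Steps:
1/(86692 + 1/(-26*(-826) - 49149)) = 1/(86692 + 1/(21476 - 49149)) = 1/(86692 + 1/(-27673)) = 1/(86692 - 1/27673) = 1/(2399027715/27673) = 27673/2399027715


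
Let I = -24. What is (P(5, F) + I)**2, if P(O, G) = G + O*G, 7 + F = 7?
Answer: 576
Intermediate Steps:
F = 0 (F = -7 + 7 = 0)
P(O, G) = G + G*O
(P(5, F) + I)**2 = (0*(1 + 5) - 24)**2 = (0*6 - 24)**2 = (0 - 24)**2 = (-24)**2 = 576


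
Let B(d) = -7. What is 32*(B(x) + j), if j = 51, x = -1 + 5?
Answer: 1408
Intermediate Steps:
x = 4
32*(B(x) + j) = 32*(-7 + 51) = 32*44 = 1408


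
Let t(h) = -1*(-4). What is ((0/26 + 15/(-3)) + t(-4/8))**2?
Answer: 1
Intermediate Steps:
t(h) = 4
((0/26 + 15/(-3)) + t(-4/8))**2 = ((0/26 + 15/(-3)) + 4)**2 = ((0*(1/26) + 15*(-1/3)) + 4)**2 = ((0 - 5) + 4)**2 = (-5 + 4)**2 = (-1)**2 = 1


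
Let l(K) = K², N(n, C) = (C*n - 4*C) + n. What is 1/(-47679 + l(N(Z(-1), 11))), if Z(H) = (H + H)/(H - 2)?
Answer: -1/46383 ≈ -2.1560e-5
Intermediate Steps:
Z(H) = 2*H/(-2 + H) (Z(H) = (2*H)/(-2 + H) = 2*H/(-2 + H))
N(n, C) = n - 4*C + C*n (N(n, C) = (-4*C + C*n) + n = n - 4*C + C*n)
1/(-47679 + l(N(Z(-1), 11))) = 1/(-47679 + (2*(-1)/(-2 - 1) - 4*11 + 11*(2*(-1)/(-2 - 1)))²) = 1/(-47679 + (2*(-1)/(-3) - 44 + 11*(2*(-1)/(-3)))²) = 1/(-47679 + (2*(-1)*(-⅓) - 44 + 11*(2*(-1)*(-⅓)))²) = 1/(-47679 + (⅔ - 44 + 11*(⅔))²) = 1/(-47679 + (⅔ - 44 + 22/3)²) = 1/(-47679 + (-36)²) = 1/(-47679 + 1296) = 1/(-46383) = -1/46383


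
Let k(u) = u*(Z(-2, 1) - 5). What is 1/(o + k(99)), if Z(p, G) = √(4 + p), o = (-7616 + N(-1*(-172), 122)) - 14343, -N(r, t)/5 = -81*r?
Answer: 23603/1114193417 - 99*√2/2228386834 ≈ 2.1121e-5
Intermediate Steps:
N(r, t) = 405*r (N(r, t) = -(-405)*r = 405*r)
o = 47701 (o = (-7616 + 405*(-1*(-172))) - 14343 = (-7616 + 405*172) - 14343 = (-7616 + 69660) - 14343 = 62044 - 14343 = 47701)
k(u) = u*(-5 + √2) (k(u) = u*(√(4 - 2) - 5) = u*(√2 - 5) = u*(-5 + √2))
1/(o + k(99)) = 1/(47701 + 99*(-5 + √2)) = 1/(47701 + (-495 + 99*√2)) = 1/(47206 + 99*√2)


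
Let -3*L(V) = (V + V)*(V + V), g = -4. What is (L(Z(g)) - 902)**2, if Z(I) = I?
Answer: 7672900/9 ≈ 8.5254e+5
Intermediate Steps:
L(V) = -4*V**2/3 (L(V) = -(V + V)*(V + V)/3 = -2*V*2*V/3 = -4*V**2/3)
(L(Z(g)) - 902)**2 = (-4/3*(-4)**2 - 902)**2 = (-4/3*16 - 902)**2 = (-64/3 - 902)**2 = (-2770/3)**2 = 7672900/9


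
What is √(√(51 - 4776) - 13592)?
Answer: √(-13592 + 15*I*√21) ≈ 0.2948 + 116.59*I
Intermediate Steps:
√(√(51 - 4776) - 13592) = √(√(-4725) - 13592) = √(15*I*√21 - 13592) = √(-13592 + 15*I*√21)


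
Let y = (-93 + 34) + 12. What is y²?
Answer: 2209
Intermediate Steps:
y = -47 (y = -59 + 12 = -47)
y² = (-47)² = 2209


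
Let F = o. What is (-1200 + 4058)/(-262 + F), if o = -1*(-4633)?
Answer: 2858/4371 ≈ 0.65386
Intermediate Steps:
o = 4633
F = 4633
(-1200 + 4058)/(-262 + F) = (-1200 + 4058)/(-262 + 4633) = 2858/4371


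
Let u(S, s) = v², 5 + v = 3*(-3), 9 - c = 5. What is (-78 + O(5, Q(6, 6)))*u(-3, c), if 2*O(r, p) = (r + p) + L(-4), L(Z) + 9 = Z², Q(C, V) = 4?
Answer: -13720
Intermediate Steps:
c = 4 (c = 9 - 1*5 = 9 - 5 = 4)
v = -14 (v = -5 + 3*(-3) = -5 - 9 = -14)
u(S, s) = 196 (u(S, s) = (-14)² = 196)
L(Z) = -9 + Z²
O(r, p) = 7/2 + p/2 + r/2 (O(r, p) = ((r + p) + (-9 + (-4)²))/2 = ((p + r) + (-9 + 16))/2 = ((p + r) + 7)/2 = (7 + p + r)/2 = 7/2 + p/2 + r/2)
(-78 + O(5, Q(6, 6)))*u(-3, c) = (-78 + (7/2 + (½)*4 + (½)*5))*196 = (-78 + (7/2 + 2 + 5/2))*196 = (-78 + 8)*196 = -70*196 = -13720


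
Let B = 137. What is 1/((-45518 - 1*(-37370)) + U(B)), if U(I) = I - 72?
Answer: -1/8083 ≈ -0.00012372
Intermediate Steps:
U(I) = -72 + I
1/((-45518 - 1*(-37370)) + U(B)) = 1/((-45518 - 1*(-37370)) + (-72 + 137)) = 1/((-45518 + 37370) + 65) = 1/(-8148 + 65) = 1/(-8083) = -1/8083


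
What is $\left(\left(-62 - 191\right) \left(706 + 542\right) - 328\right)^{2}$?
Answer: $99901509184$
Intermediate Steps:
$\left(\left(-62 - 191\right) \left(706 + 542\right) - 328\right)^{2} = \left(\left(-253\right) 1248 - 328\right)^{2} = \left(-315744 - 328\right)^{2} = \left(-316072\right)^{2} = 99901509184$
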